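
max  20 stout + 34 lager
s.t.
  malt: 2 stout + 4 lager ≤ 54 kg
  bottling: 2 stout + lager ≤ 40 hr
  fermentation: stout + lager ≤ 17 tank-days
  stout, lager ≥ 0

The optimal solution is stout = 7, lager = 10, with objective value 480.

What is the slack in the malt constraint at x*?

malt used = 2·7 + 4·10 = 54; slack = 54 − 54 = 0.

0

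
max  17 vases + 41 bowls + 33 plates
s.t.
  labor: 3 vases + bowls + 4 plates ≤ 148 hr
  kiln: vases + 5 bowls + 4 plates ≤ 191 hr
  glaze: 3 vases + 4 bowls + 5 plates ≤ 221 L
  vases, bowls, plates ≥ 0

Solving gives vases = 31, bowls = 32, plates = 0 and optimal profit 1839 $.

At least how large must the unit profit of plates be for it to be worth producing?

At the optimum: labor uses 125 of 148 (slack = 23); kiln uses 191 of 191 (binding); glaze uses 221 of 221 (binding).
Since labor is not tight, its dual is 0.
The binding rows give the dual system: 1·y_kiln + 3·y_glaze = 17 and 5·y_kiln + 4·y_glaze = 41.
This yields shadow prices y_kiln = 5, y_glaze = 4.
plates enters the basis when its profit ≥ yᵀa₃ = 5·4 + 4·5 = 40.

40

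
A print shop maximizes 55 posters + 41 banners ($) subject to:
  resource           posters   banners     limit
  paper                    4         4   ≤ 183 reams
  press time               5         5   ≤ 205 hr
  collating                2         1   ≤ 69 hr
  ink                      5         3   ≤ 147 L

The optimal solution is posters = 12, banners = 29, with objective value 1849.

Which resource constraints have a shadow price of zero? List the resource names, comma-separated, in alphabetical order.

collating, paper

paper: 164/183 (slack 19)
press time: 205/205 (binding)
collating: 53/69 (slack 16)
ink: 147/147 (binding)
By complementary slackness, a constraint with positive slack has shadow price 0 → collating, paper.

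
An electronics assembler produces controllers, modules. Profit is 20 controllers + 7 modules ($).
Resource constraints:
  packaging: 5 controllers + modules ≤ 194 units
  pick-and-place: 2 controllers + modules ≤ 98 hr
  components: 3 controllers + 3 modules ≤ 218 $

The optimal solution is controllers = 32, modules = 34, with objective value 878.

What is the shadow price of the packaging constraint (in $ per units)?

2

Binding: packaging and pick-and-place. Non-binding: components (20 unused).
Since components is not tight, its dual is 0.
From A_Bᵀ y = c: 5·y_packaging + 2·y_pick-and-place = 20; 1·y_packaging + 1·y_pick-and-place = 7.
→ y_packaging = 2 and y_pick-and-place = 5.
Shadow price of packaging = 2.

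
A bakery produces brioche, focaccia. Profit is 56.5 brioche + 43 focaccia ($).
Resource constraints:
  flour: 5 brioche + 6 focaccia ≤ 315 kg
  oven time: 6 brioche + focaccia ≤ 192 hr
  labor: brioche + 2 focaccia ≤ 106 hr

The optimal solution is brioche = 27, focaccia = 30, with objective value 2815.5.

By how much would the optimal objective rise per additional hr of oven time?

4

Binding: flour and oven time. Non-binding: labor (19 unused).
Slack constraints have shadow price 0 (complementary slackness).
From A_Bᵀ y = c: 5·y_flour + 6·y_oven time = 56.5; 6·y_flour + 1·y_oven time = 43.
→ y_flour = 6.5 and y_oven time = 4.
Shadow price of oven time = 4.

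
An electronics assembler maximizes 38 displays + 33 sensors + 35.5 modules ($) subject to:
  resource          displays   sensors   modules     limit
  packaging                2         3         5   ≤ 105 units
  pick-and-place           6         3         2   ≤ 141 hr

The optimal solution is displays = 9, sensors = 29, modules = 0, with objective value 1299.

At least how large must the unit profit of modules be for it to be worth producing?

At the optimum: packaging uses 105 of 105 (binding); pick-and-place uses 141 of 141 (binding).
From A_Bᵀ y = c: 2·y_packaging + 6·y_pick-and-place = 38; 3·y_packaging + 3·y_pick-and-place = 33.
This yields shadow prices y_packaging = 7, y_pick-and-place = 4.
modules enters the basis when its profit ≥ yᵀa₃ = 7·5 + 4·2 = 43.

43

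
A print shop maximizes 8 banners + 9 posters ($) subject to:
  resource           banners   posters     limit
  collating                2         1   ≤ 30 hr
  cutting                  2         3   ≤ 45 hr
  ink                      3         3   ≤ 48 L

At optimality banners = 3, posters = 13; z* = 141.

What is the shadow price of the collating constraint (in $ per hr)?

Binding: cutting and ink. Non-binding: collating (11 unused).
By complementary slackness, y = 0 for the non-binding constraint.
The binding rows give the dual system: 2·y_cutting + 3·y_ink = 8 and 3·y_cutting + 3·y_ink = 9.
→ y_cutting = 1 and y_ink = 2.
Shadow price of collating = 0.

0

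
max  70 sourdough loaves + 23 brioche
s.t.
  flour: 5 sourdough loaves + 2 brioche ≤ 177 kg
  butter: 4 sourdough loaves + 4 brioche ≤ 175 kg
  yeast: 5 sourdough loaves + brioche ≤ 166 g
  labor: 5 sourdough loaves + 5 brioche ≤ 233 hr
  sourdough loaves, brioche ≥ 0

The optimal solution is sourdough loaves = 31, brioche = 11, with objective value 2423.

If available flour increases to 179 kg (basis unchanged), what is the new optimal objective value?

Binding: flour and yeast. Non-binding: butter (7 unused), labor (23 unused).
Slack constraints have shadow price 0 (complementary slackness).
Dual feasibility on the basic columns requires 5·y_flour + 5·y_yeast = 70, 2·y_flour + 1·y_yeast = 23.
→ y_flour = 9 and y_yeast = 5.
Δz = y_flour·Δb = 9 × (2) = 18, so new z* = 2423 + 18 = 2441.

2441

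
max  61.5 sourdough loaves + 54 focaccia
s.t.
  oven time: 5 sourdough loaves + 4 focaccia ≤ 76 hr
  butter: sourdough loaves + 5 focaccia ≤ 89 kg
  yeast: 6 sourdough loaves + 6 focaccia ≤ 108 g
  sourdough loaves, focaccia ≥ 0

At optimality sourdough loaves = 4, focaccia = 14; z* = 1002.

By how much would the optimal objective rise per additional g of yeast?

4

Check each constraint at x*: oven time 76/76 (tight); butter 74/89 (slack 15); yeast 108/108 (tight).
Since butter is not tight, its dual is 0.
The binding rows give the dual system: 5·y_oven time + 6·y_yeast = 61.5 and 4·y_oven time + 6·y_yeast = 54.
This yields shadow prices y_oven time = 7.5, y_yeast = 4.
Shadow price of yeast = 4.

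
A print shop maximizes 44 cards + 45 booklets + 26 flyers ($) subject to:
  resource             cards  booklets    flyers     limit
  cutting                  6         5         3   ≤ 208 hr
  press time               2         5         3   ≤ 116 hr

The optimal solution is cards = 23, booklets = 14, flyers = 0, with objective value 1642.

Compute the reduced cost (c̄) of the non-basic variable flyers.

At the optimum: cutting uses 208 of 208 (binding); press time uses 116 of 116 (binding).
From A_Bᵀ y = c: 6·y_cutting + 2·y_press time = 44; 5·y_cutting + 5·y_press time = 45.
This yields shadow prices y_cutting = 6.5, y_press time = 2.5.
Reduced cost of flyers: c₃ − yᵀa₃ = 26 − (6.5·3 + 2.5·3) = 26 − 27 = -1.

-1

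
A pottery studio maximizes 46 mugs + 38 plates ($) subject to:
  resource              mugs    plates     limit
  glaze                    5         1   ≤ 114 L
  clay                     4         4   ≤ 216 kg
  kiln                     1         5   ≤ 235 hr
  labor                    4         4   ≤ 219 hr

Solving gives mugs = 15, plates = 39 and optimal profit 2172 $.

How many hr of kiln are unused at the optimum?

25

kiln used = 1·15 + 5·39 = 210; slack = 235 − 210 = 25.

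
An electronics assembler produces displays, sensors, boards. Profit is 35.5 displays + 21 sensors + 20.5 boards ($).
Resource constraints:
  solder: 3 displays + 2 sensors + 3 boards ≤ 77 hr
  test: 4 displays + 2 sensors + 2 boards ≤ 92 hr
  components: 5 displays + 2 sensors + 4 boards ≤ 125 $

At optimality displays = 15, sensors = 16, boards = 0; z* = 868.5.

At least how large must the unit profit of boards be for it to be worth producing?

27.5

At the optimum: solder uses 77 of 77 (binding); test uses 92 of 92 (binding); components uses 107 of 125 (slack = 18).
By complementary slackness, y = 0 for the non-binding constraint.
From A_Bᵀ y = c: 3·y_solder + 4·y_test = 35.5; 2·y_solder + 2·y_test = 21.
This yields shadow prices y_solder = 6.5, y_test = 4.
boards enters the basis when its profit ≥ yᵀa₃ = 6.5·3 + 4·2 = 27.5.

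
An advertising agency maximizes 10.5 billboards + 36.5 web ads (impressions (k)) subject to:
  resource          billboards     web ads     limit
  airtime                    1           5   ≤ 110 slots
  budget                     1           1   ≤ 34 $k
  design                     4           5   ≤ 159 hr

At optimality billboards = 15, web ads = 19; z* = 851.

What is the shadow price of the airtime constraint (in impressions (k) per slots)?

At the optimum: airtime uses 110 of 110 (binding); budget uses 34 of 34 (binding); design uses 155 of 159 (slack = 4).
Slack constraints have shadow price 0 (complementary slackness).
From A_Bᵀ y = c: 1·y_airtime + 1·y_budget = 10.5; 5·y_airtime + 1·y_budget = 36.5.
This yields shadow prices y_airtime = 6.5, y_budget = 4.
Shadow price of airtime = 6.5.

6.5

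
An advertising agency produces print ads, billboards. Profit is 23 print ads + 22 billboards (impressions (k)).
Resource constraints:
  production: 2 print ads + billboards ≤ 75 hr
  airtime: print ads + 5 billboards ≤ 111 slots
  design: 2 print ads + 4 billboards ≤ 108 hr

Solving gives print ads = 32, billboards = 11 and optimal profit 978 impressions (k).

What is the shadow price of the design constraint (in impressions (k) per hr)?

3.5

Check each constraint at x*: production 75/75 (tight); airtime 87/111 (slack 24); design 108/108 (tight).
Slack constraints have shadow price 0 (complementary slackness).
The binding rows give the dual system: 2·y_production + 2·y_design = 23 and 1·y_production + 4·y_design = 22.
Solving: y_production = 8, y_design = 3.5.
Shadow price of design = 3.5.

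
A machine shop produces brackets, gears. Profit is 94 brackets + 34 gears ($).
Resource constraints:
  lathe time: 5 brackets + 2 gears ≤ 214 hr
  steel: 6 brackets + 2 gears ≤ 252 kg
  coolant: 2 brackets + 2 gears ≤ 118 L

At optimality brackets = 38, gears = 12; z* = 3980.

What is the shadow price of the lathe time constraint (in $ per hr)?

Check each constraint at x*: lathe time 214/214 (tight); steel 252/252 (tight); coolant 100/118 (slack 18).
Slack constraints have shadow price 0 (complementary slackness).
The binding rows give the dual system: 5·y_lathe time + 6·y_steel = 94 and 2·y_lathe time + 2·y_steel = 34.
Solving: y_lathe time = 8, y_steel = 9.
Shadow price of lathe time = 8.

8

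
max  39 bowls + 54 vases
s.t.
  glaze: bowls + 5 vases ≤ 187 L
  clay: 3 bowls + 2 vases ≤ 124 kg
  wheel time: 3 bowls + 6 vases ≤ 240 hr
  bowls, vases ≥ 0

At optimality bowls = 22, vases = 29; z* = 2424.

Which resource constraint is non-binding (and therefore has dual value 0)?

glaze: 167/187 (slack 20)
clay: 124/124 (binding)
wheel time: 240/240 (binding)
By complementary slackness, a constraint with positive slack has shadow price 0 → glaze.

glaze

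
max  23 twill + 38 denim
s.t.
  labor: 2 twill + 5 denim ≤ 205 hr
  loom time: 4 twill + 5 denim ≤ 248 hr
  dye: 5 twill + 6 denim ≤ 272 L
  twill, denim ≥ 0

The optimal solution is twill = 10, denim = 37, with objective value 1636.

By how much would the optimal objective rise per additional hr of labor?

4

Check each constraint at x*: labor 205/205 (tight); loom time 225/248 (slack 23); dye 272/272 (tight).
Slack constraints have shadow price 0 (complementary slackness).
From A_Bᵀ y = c: 2·y_labor + 5·y_dye = 23; 5·y_labor + 6·y_dye = 38.
Solving: y_labor = 4, y_dye = 3.
Shadow price of labor = 4.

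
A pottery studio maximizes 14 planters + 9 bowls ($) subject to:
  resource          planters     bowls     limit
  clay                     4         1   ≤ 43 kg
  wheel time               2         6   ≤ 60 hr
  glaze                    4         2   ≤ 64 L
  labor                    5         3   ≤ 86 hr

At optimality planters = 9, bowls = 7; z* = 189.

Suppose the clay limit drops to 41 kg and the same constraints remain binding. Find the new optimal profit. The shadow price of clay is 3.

Δb = -2, so new z* = 189 + (3)·(-2) = 189 − 6 = 183.

183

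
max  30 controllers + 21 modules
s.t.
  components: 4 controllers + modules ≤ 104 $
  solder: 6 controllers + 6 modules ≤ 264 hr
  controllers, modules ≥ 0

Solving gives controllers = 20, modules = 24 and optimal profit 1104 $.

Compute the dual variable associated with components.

3

Both components and solder are binding at x*.
From A_Bᵀ y = c: 4·y_components + 6·y_solder = 30; 1·y_components + 6·y_solder = 21.
→ y_components = 3 and y_solder = 3.
Shadow price of components = 3.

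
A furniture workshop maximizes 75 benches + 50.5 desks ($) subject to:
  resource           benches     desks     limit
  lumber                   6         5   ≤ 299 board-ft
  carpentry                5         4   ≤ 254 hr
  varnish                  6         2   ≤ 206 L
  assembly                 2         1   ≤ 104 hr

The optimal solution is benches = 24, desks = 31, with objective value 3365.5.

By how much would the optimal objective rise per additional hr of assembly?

0

At the optimum: lumber uses 299 of 299 (binding); carpentry uses 244 of 254 (slack = 10); varnish uses 206 of 206 (binding); assembly uses 79 of 104 (slack = 25).
By complementary slackness, y = 0 for the non-binding constraints.
Dual feasibility on the basic columns requires 6·y_lumber + 6·y_varnish = 75, 5·y_lumber + 2·y_varnish = 50.5.
Solving: y_lumber = 8.5, y_varnish = 4.
Shadow price of assembly = 0.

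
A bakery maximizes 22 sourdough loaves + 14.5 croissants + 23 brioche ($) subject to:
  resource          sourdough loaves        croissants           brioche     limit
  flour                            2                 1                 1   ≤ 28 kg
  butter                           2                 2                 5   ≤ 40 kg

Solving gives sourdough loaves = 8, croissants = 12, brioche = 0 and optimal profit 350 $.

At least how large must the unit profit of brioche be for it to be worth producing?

Both flour and butter are binding at x*.
From A_Bᵀ y = c: 2·y_flour + 2·y_butter = 22; 1·y_flour + 2·y_butter = 14.5.
Solving: y_flour = 7.5, y_butter = 3.5.
brioche enters the basis when its profit ≥ yᵀa₃ = 7.5·1 + 3.5·5 = 25.

25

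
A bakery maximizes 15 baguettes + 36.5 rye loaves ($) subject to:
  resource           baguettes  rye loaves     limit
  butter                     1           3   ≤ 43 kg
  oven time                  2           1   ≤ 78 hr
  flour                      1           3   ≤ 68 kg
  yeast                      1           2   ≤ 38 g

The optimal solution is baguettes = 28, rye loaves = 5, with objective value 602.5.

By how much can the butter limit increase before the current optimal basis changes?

14

Binding constraints: butter, yeast. The basis is B = [[1,3],[1,2]] with det -1.
Per unit increase in butter, x* moves by d = (-2, 1).
The basis stays optimal until baguettes reaches 0; allowable increase = 14 kg.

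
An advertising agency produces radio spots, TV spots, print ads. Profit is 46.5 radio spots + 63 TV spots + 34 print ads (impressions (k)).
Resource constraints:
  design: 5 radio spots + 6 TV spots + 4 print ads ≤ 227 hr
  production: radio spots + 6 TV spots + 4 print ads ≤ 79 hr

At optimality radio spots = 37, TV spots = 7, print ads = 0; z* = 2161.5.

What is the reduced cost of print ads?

-8

Both design and production are binding at x*.
The binding rows give the dual system: 5·y_design + 1·y_production = 46.5 and 6·y_design + 6·y_production = 63.
This yields shadow prices y_design = 9, y_production = 1.5.
Reduced cost of print ads: c₃ − yᵀa₃ = 34 − (9·4 + 1.5·4) = 34 − 42 = -8.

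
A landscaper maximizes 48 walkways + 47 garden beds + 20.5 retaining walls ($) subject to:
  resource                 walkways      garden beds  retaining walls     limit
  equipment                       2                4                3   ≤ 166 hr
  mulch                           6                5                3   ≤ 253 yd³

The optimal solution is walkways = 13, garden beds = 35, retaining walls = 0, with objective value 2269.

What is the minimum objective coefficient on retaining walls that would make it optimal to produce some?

30

At the optimum: equipment uses 166 of 166 (binding); mulch uses 253 of 253 (binding).
Dual feasibility on the basic columns requires 2·y_equipment + 6·y_mulch = 48, 4·y_equipment + 5·y_mulch = 47.
Solving: y_equipment = 3, y_mulch = 7.
retaining walls enters the basis when its profit ≥ yᵀa₃ = 3·3 + 7·3 = 30.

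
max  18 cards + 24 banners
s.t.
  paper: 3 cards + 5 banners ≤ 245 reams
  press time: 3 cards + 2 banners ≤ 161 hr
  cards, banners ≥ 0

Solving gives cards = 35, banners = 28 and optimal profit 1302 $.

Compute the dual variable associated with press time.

2

At the optimum: paper uses 245 of 245 (binding); press time uses 161 of 161 (binding).
Dual feasibility on the basic columns requires 3·y_paper + 3·y_press time = 18, 5·y_paper + 2·y_press time = 24.
This yields shadow prices y_paper = 4, y_press time = 2.
Shadow price of press time = 2.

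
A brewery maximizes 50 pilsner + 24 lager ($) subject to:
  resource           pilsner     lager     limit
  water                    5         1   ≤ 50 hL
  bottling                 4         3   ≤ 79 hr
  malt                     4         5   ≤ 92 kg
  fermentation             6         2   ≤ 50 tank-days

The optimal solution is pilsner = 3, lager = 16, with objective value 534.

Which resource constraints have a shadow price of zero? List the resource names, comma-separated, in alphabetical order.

water: 31/50 (slack 19)
bottling: 60/79 (slack 19)
malt: 92/92 (binding)
fermentation: 50/50 (binding)
By complementary slackness, a constraint with positive slack has shadow price 0 → bottling, water.

bottling, water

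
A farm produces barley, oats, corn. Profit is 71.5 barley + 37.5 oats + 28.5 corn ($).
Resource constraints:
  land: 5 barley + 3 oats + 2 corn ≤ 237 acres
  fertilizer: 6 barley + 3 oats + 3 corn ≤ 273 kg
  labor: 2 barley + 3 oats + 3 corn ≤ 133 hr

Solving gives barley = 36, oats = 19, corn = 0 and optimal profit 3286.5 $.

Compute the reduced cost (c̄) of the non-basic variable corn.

Check each constraint at x*: land 237/237 (tight); fertilizer 273/273 (tight); labor 129/133 (slack 4).
By complementary slackness, y = 0 for the non-binding constraint.
Dual feasibility on the basic columns requires 5·y_land + 6·y_fertilizer = 71.5, 3·y_land + 3·y_fertilizer = 37.5.
This yields shadow prices y_land = 3.5, y_fertilizer = 9.
Reduced cost of corn: c₃ − yᵀa₃ = 28.5 − (3.5·2 + 9·3) = 28.5 − 34 = -5.5.

-5.5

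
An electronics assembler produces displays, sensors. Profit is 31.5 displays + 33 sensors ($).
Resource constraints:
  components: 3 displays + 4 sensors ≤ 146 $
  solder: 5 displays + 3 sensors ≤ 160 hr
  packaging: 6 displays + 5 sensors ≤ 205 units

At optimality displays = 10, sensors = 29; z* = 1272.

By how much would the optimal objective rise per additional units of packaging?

3

Check each constraint at x*: components 146/146 (tight); solder 137/160 (slack 23); packaging 205/205 (tight).
Slack constraints have shadow price 0 (complementary slackness).
The binding rows give the dual system: 3·y_components + 6·y_packaging = 31.5 and 4·y_components + 5·y_packaging = 33.
This yields shadow prices y_components = 4.5, y_packaging = 3.
Shadow price of packaging = 3.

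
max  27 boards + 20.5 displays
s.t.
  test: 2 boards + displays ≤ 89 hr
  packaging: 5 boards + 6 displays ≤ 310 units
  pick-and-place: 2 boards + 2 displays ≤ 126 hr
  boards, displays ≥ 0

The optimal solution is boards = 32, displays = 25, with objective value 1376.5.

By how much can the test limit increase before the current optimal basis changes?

35

Binding constraints: test, packaging. The basis is B = [[2,1],[5,6]] with det 7.
Per unit increase in test, x* moves by d = (0.8571, -0.7143).
The basis stays optimal until displays reaches 0; allowable increase = 35 hr.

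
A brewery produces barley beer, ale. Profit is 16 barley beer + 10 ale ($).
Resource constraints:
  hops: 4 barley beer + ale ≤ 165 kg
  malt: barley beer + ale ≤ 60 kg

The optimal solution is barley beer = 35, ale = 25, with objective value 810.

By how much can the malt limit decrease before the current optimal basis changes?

18.75

Binding constraints: hops, malt. The basis is B = [[4,1],[1,1]] with det 3.
Per unit decrease in malt, x* moves by d = (0.3333, -1.3333).
The basis stays optimal until ale reaches 0; allowable decrease = 18.75 kg.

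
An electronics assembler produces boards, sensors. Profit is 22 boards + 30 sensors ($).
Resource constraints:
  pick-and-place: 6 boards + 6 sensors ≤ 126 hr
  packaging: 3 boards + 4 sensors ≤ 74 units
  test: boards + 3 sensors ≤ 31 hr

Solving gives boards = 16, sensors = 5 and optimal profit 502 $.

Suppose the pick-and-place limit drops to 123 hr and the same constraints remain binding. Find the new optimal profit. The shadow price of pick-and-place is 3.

Δb = -3, so new z* = 502 + (3)·(-3) = 502 − 9 = 493.

493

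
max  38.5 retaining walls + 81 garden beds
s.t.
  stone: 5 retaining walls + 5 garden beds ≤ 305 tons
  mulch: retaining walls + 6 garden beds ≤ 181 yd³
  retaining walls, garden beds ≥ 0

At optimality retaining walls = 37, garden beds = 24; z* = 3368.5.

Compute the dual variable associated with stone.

6

Check each constraint at x*: stone 305/305 (tight); mulch 181/181 (tight).
Dual feasibility on the basic columns requires 5·y_stone + 1·y_mulch = 38.5, 5·y_stone + 6·y_mulch = 81.
Solving: y_stone = 6, y_mulch = 8.5.
Shadow price of stone = 6.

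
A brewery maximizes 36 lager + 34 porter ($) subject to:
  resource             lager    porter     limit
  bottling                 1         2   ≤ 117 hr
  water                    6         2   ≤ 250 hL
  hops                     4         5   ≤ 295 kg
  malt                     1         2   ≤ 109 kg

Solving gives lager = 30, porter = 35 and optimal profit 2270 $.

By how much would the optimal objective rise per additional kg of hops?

Binding: water and hops. Non-binding: bottling (17 unused), malt (9 unused).
Slack constraints have shadow price 0 (complementary slackness).
The binding rows give the dual system: 6·y_water + 4·y_hops = 36 and 2·y_water + 5·y_hops = 34.
This yields shadow prices y_water = 2, y_hops = 6.
Shadow price of hops = 6.

6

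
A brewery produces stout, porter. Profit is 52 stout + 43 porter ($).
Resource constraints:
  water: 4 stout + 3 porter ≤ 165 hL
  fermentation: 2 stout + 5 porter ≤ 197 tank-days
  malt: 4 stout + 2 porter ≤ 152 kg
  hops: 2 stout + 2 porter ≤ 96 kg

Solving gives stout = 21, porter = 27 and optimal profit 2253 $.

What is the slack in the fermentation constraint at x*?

20

fermentation used = 2·21 + 5·27 = 177; slack = 197 − 177 = 20.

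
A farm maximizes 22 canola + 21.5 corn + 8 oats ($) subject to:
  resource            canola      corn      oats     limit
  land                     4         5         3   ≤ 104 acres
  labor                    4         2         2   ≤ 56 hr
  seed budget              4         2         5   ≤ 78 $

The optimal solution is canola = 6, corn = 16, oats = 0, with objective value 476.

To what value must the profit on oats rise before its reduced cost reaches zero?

14.5

Check each constraint at x*: land 104/104 (tight); labor 56/56 (tight); seed budget 56/78 (slack 22).
Since seed budget is not tight, its dual is 0.
The binding rows give the dual system: 4·y_land + 4·y_labor = 22 and 5·y_land + 2·y_labor = 21.5.
→ y_land = 3.5 and y_labor = 2.
oats enters the basis when its profit ≥ yᵀa₃ = 3.5·3 + 2·2 = 14.5.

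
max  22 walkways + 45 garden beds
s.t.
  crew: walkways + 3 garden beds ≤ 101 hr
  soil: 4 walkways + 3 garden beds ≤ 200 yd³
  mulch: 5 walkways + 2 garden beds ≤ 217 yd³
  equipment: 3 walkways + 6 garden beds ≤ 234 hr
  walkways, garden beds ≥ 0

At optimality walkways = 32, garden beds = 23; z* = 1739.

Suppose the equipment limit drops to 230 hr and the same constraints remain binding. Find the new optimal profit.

1711

Binding: crew and equipment. Non-binding: soil (3 unused), mulch (11 unused).
Since soil, mulch are not tight, their duals are 0.
Dual feasibility on the basic columns requires 1·y_crew + 3·y_equipment = 22, 3·y_crew + 6·y_equipment = 45.
Solving: y_crew = 1, y_equipment = 7.
Δz = y_equipment·Δb = 7 × (-4) = -28, so new z* = 1739 − 28 = 1711.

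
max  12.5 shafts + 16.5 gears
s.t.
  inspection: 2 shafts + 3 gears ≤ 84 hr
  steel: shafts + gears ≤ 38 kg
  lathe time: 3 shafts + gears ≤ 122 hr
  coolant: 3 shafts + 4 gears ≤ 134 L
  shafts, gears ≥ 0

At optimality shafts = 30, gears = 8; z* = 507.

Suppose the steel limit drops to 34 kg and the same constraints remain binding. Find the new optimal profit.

489

Check each constraint at x*: inspection 84/84 (tight); steel 38/38 (tight); lathe time 98/122 (slack 24); coolant 122/134 (slack 12).
Slack constraints have shadow price 0 (complementary slackness).
Dual feasibility on the basic columns requires 2·y_inspection + 1·y_steel = 12.5, 3·y_inspection + 1·y_steel = 16.5.
Solving: y_inspection = 4, y_steel = 4.5.
Δz = y_steel·Δb = 4.5 × (-4) = -18, so new z* = 507 − 18 = 489.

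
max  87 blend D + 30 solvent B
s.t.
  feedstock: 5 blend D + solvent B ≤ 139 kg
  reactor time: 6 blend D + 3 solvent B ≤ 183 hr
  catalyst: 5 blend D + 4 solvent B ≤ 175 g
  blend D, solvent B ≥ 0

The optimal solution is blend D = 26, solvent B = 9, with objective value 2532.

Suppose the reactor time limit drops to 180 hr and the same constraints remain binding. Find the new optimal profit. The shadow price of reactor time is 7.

2511

Δb = -3, so new z* = 2532 + (7)·(-3) = 2532 − 21 = 2511.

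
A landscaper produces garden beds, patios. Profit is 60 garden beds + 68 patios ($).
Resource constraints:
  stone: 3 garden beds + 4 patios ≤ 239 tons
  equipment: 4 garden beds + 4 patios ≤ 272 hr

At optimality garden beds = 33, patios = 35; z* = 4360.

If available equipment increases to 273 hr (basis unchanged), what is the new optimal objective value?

4369

Both stone and equipment are binding at x*.
From A_Bᵀ y = c: 3·y_stone + 4·y_equipment = 60; 4·y_stone + 4·y_equipment = 68.
This yields shadow prices y_stone = 8, y_equipment = 9.
Δz = y_equipment·Δb = 9 × (1) = 9, so new z* = 4360 + 9 = 4369.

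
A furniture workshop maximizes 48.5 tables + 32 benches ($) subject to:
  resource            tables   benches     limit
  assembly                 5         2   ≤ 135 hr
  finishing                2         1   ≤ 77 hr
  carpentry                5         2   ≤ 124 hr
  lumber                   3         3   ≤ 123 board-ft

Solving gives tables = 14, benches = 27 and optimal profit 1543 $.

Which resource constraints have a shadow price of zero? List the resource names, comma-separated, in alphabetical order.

assembly, finishing

assembly: 124/135 (slack 11)
finishing: 55/77 (slack 22)
carpentry: 124/124 (binding)
lumber: 123/123 (binding)
By complementary slackness, a constraint with positive slack has shadow price 0 → assembly, finishing.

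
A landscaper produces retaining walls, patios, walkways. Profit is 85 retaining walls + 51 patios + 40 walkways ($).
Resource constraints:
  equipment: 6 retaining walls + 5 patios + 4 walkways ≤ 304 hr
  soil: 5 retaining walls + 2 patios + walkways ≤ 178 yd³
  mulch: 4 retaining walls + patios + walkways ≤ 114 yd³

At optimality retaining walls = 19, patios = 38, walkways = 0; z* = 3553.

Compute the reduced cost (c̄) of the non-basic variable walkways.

At the optimum: equipment uses 304 of 304 (binding); soil uses 171 of 178 (slack = 7); mulch uses 114 of 114 (binding).
Slack constraints have shadow price 0 (complementary slackness).
The binding rows give the dual system: 6·y_equipment + 4·y_mulch = 85 and 5·y_equipment + 1·y_mulch = 51.
This yields shadow prices y_equipment = 8.5, y_mulch = 8.5.
Reduced cost of walkways: c₃ − yᵀa₃ = 40 − (8.5·4 + 8.5·1) = 40 − 42.5 = -2.5.

-2.5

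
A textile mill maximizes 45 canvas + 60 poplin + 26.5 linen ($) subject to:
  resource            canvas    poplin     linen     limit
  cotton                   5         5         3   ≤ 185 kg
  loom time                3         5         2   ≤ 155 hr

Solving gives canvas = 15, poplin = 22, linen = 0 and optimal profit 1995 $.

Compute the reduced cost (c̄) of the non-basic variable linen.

At the optimum: cotton uses 185 of 185 (binding); loom time uses 155 of 155 (binding).
From A_Bᵀ y = c: 5·y_cotton + 3·y_loom time = 45; 5·y_cotton + 5·y_loom time = 60.
This yields shadow prices y_cotton = 4.5, y_loom time = 7.5.
Reduced cost of linen: c₃ − yᵀa₃ = 26.5 − (4.5·3 + 7.5·2) = 26.5 − 28.5 = -2.

-2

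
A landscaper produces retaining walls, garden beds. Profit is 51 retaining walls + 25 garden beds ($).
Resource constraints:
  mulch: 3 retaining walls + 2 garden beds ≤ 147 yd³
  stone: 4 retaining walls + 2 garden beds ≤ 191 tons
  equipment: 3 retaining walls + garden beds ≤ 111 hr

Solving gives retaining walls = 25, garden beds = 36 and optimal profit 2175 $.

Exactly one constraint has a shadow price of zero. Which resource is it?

stone

mulch: 147/147 (binding)
stone: 172/191 (slack 19)
equipment: 111/111 (binding)
By complementary slackness, a constraint with positive slack has shadow price 0 → stone.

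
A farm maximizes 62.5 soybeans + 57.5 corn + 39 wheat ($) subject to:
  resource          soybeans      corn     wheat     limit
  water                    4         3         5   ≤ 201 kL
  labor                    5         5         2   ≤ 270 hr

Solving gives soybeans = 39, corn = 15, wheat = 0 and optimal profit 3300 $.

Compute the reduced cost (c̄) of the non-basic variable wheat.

Both water and labor are binding at x*.
Dual feasibility on the basic columns requires 4·y_water + 5·y_labor = 62.5, 3·y_water + 5·y_labor = 57.5.
Solving: y_water = 5, y_labor = 8.5.
Reduced cost of wheat: c₃ − yᵀa₃ = 39 − (5·5 + 8.5·2) = 39 − 42 = -3.

-3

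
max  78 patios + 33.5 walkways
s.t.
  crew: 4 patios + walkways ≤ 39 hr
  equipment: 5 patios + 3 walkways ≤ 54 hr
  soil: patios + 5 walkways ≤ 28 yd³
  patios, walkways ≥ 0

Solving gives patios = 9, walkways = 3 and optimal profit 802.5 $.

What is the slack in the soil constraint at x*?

soil used = 1·9 + 5·3 = 24; slack = 28 − 24 = 4.

4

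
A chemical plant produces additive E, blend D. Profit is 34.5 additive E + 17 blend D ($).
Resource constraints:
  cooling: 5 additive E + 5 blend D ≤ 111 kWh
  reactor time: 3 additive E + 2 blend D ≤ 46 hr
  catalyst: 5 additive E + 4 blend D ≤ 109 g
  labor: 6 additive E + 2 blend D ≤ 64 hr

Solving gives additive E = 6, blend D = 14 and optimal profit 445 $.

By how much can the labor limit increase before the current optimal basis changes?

28

Binding constraints: reactor time, labor. The basis is B = [[3,2],[6,2]] with det -6.
Per unit increase in labor, x* moves by d = (0.3333, -0.5).
The basis stays optimal until blend D reaches 0; allowable increase = 28 hr.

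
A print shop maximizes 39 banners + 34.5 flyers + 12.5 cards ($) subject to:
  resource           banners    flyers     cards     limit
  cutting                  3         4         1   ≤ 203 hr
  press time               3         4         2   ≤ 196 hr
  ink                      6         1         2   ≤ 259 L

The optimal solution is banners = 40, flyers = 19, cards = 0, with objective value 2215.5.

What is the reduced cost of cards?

Check each constraint at x*: cutting 196/203 (slack 7); press time 196/196 (tight); ink 259/259 (tight).
By complementary slackness, y = 0 for the non-binding constraint.
Dual feasibility on the basic columns requires 3·y_press time + 6·y_ink = 39, 4·y_press time + 1·y_ink = 34.5.
Solving: y_press time = 8, y_ink = 2.5.
Reduced cost of cards: c₃ − yᵀa₃ = 12.5 − (8·2 + 2.5·2) = 12.5 − 21 = -8.5.

-8.5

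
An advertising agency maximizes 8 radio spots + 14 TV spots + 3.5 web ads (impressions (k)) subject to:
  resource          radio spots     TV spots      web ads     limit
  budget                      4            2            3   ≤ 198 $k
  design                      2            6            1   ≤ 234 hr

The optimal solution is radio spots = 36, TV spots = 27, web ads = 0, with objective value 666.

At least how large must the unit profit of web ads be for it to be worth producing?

Check each constraint at x*: budget 198/198 (tight); design 234/234 (tight).
Dual feasibility on the basic columns requires 4·y_budget + 2·y_design = 8, 2·y_budget + 6·y_design = 14.
→ y_budget = 1 and y_design = 2.
web ads enters the basis when its profit ≥ yᵀa₃ = 1·3 + 2·1 = 5.

5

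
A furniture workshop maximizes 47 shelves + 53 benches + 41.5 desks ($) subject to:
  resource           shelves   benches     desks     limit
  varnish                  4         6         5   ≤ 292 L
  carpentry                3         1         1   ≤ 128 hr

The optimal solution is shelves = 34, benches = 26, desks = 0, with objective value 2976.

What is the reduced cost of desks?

Check each constraint at x*: varnish 292/292 (tight); carpentry 128/128 (tight).
Dual feasibility on the basic columns requires 4·y_varnish + 3·y_carpentry = 47, 6·y_varnish + 1·y_carpentry = 53.
This yields shadow prices y_varnish = 8, y_carpentry = 5.
Reduced cost of desks: c₃ − yᵀa₃ = 41.5 − (8·5 + 5·1) = 41.5 − 45 = -3.5.

-3.5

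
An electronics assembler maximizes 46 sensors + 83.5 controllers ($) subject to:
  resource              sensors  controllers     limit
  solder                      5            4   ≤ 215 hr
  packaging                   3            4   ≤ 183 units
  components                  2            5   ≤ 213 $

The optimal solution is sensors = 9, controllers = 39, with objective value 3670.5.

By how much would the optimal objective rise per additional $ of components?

Check each constraint at x*: solder 201/215 (slack 14); packaging 183/183 (tight); components 213/213 (tight).
Since solder is not tight, its dual is 0.
Dual feasibility on the basic columns requires 3·y_packaging + 2·y_components = 46, 4·y_packaging + 5·y_components = 83.5.
Solving: y_packaging = 9, y_components = 9.5.
Shadow price of components = 9.5.

9.5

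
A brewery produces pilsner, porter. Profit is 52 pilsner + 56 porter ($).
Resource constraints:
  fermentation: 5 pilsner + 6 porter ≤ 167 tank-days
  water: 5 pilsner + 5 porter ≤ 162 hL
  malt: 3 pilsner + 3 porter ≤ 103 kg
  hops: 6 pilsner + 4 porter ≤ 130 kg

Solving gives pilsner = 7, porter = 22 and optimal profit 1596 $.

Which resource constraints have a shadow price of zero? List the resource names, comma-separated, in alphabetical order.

malt, water

fermentation: 167/167 (binding)
water: 145/162 (slack 17)
malt: 87/103 (slack 16)
hops: 130/130 (binding)
By complementary slackness, a constraint with positive slack has shadow price 0 → malt, water.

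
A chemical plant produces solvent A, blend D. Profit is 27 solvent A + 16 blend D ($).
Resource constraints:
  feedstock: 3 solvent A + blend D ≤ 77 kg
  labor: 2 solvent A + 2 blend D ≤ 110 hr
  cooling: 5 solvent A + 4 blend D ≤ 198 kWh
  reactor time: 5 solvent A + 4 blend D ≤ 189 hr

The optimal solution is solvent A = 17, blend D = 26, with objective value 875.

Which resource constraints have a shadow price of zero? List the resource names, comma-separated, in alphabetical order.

cooling, labor

feedstock: 77/77 (binding)
labor: 86/110 (slack 24)
cooling: 189/198 (slack 9)
reactor time: 189/189 (binding)
By complementary slackness, a constraint with positive slack has shadow price 0 → cooling, labor.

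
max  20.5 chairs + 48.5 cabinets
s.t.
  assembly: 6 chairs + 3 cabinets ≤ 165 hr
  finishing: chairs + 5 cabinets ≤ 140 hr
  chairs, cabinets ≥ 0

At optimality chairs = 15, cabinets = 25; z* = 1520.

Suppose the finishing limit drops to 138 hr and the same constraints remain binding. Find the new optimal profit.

1503

At the optimum: assembly uses 165 of 165 (binding); finishing uses 140 of 140 (binding).
From A_Bᵀ y = c: 6·y_assembly + 1·y_finishing = 20.5; 3·y_assembly + 5·y_finishing = 48.5.
Solving: y_assembly = 2, y_finishing = 8.5.
Δz = y_finishing·Δb = 8.5 × (-2) = -17, so new z* = 1520 − 17 = 1503.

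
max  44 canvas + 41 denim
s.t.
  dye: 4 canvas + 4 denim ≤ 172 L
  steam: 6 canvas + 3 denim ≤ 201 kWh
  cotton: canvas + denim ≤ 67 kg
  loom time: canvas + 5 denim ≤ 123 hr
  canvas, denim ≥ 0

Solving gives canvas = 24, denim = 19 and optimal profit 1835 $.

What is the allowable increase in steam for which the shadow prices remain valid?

57

Binding constraints: dye, steam. The basis is B = [[4,4],[6,3]] with det -12.
Per unit increase in steam, x* moves by d = (0.3333, -0.3333).
The basis stays optimal until denim reaches 0; allowable increase = 57 kWh.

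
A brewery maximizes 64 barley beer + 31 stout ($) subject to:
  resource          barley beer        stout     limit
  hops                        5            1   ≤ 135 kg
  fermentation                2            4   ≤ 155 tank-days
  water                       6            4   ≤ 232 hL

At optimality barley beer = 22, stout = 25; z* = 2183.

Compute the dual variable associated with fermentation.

At the optimum: hops uses 135 of 135 (binding); fermentation uses 144 of 155 (slack = 11); water uses 232 of 232 (binding).
Since fermentation is not tight, its dual is 0.
Dual feasibility on the basic columns requires 5·y_hops + 6·y_water = 64, 1·y_hops + 4·y_water = 31.
Solving: y_hops = 5, y_water = 6.5.
Shadow price of fermentation = 0.

0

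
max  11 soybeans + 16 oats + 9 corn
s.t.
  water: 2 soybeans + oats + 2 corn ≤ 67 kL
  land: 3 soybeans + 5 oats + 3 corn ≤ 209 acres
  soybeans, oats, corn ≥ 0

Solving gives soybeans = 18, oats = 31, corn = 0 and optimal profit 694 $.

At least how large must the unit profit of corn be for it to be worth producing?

11

Check each constraint at x*: water 67/67 (tight); land 209/209 (tight).
Dual feasibility on the basic columns requires 2·y_water + 3·y_land = 11, 1·y_water + 5·y_land = 16.
Solving: y_water = 1, y_land = 3.
corn enters the basis when its profit ≥ yᵀa₃ = 1·2 + 3·3 = 11.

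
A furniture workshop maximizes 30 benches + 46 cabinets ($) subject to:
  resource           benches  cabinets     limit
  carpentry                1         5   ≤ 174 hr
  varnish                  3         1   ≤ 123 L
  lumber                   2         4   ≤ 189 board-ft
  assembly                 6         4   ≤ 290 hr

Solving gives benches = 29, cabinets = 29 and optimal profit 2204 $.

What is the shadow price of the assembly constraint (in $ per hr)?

Check each constraint at x*: carpentry 174/174 (tight); varnish 116/123 (slack 7); lumber 174/189 (slack 15); assembly 290/290 (tight).
By complementary slackness, y = 0 for the non-binding constraints.
Dual feasibility on the basic columns requires 1·y_carpentry + 6·y_assembly = 30, 5·y_carpentry + 4·y_assembly = 46.
Solving: y_carpentry = 6, y_assembly = 4.
Shadow price of assembly = 4.

4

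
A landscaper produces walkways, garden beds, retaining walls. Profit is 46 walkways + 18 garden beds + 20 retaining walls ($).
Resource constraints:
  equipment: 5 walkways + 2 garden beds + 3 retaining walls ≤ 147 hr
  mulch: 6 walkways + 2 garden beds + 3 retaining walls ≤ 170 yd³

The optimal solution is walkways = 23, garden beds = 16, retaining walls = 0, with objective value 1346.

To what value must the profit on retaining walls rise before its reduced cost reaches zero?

27

At the optimum: equipment uses 147 of 147 (binding); mulch uses 170 of 170 (binding).
Dual feasibility on the basic columns requires 5·y_equipment + 6·y_mulch = 46, 2·y_equipment + 2·y_mulch = 18.
Solving: y_equipment = 8, y_mulch = 1.
retaining walls enters the basis when its profit ≥ yᵀa₃ = 8·3 + 1·3 = 27.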